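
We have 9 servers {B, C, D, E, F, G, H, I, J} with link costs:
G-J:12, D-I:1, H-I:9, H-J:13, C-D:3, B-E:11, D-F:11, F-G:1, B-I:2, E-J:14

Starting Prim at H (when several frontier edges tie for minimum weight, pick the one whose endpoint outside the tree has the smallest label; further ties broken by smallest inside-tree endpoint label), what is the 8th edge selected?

Prim, starting at H.
Step 1: frontier [H-I 9, H-J 13] → take H-I (9); add I.
Step 2: frontier [H-J 13, D-I 1, B-I 2] → take D-I (1); add D.
Step 3: frontier [C-D 3, D-F 11, H-J 13, B-I 2] → take B-I (2); add B.
Step 4: frontier [B-E 11, C-D 3, D-F 11, H-J 13] → take C-D (3); add C.
Step 5: frontier [B-E 11, D-F 11, H-J 13] → take B-E (11); add E.
Step 6: frontier [D-F 11, E-J 14, H-J 13] → take D-F (11); add F.
Step 7: frontier [E-J 14, F-G 1, H-J 13] → take F-G (1); add G.
Step 8: frontier [E-J 14, G-J 12, H-J 13] → take G-J (12); add J.
The 8th edge added is G-J.

G-J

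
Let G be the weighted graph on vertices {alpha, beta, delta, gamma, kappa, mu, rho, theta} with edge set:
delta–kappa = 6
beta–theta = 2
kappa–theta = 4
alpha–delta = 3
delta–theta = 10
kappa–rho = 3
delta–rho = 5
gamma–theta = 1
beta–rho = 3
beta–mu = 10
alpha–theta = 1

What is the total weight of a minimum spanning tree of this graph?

Kruskal's algorithm — process edges by increasing weight (ties by edge label):
alpha–theta (1): add — endpoints in different components.
gamma–theta (1): add — endpoints in different components.
beta–theta (2): add — endpoints in different components.
alpha–delta (3): add — endpoints in different components.
beta–rho (3): add — endpoints in different components.
kappa–rho (3): add — endpoints in different components.
kappa–theta (4): skip — theta and kappa already connected.
delta–rho (5): skip — rho and delta already connected.
delta–kappa (6): skip — kappa and delta already connected.
beta–mu (10): add — endpoints in different components.
MST edges: alpha–theta, gamma–theta, beta–theta, alpha–delta, beta–rho, kappa–rho, beta–mu; total weight 1+1+2+3+3+3+10 = 23.

23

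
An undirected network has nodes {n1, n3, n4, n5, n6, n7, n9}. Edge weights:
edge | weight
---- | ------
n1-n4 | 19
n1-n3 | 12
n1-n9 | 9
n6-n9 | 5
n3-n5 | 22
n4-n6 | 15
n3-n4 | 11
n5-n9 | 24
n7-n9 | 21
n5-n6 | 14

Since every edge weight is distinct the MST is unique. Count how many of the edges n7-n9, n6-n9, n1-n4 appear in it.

2

Kruskal's algorithm — process edges by increasing weight (ties by edge label):
n6-n9 (5): add. Components now {n3} {n6,n9} {n5} {n7} {n1} {n4}
n1-n9 (9): add. Components now {n3} {n1,n6,n9} {n5} {n7} {n4}
n3-n4 (11): add. Components now {n3,n4} {n1,n6,n9} {n5} {n7}
n1-n3 (12): add. Components now {n1,n3,n4,n6,n9} {n5} {n7}
n5-n6 (14): add. Components now {n1,n3,n4,n5,n6,n9} {n7}
n4-n6 (15): skip — n6 and n4 already connected.
n1-n4 (19): skip — n1 and n4 already connected.
n7-n9 (21): add. Components now {n1,n3,n4,n5,n6,n7,n9}
MST edge set: {n6-n9, n1-n9, n3-n4, n1-n3, n5-n6, n7-n9}.
Of the listed edges, {n7-n9, n6-n9} are in the MST → 2.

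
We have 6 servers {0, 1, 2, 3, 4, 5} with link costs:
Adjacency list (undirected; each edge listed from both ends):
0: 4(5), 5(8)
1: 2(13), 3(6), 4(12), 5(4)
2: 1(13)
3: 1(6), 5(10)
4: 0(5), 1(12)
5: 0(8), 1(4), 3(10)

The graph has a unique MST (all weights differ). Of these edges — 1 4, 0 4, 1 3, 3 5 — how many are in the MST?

2

Kruskal: consider edges lightest-first.
1 5 (4): add — endpoints in different components.
0 4 (5): add — endpoints in different components.
1 3 (6): add — endpoints in different components.
0 5 (8): add — endpoints in different components.
3 5 (10): skip — 3 and 5 already connected.
1 4 (12): skip — 1 and 4 already connected.
1 2 (13): add — endpoints in different components.
MST edge set: {1 5, 0 4, 1 3, 0 5, 1 2}.
Of the listed edges, {0 4, 1 3} are in the MST → 2.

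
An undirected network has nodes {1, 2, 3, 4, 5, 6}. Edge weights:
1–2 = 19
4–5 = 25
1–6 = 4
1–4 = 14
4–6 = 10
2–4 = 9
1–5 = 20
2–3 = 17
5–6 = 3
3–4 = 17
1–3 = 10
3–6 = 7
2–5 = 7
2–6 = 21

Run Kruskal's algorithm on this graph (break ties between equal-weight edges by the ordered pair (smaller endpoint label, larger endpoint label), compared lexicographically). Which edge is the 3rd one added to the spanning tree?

2-5

Sort edges by weight, then run Kruskal:
5–6 (3): add — endpoints in different components.
1–6 (4): add — endpoints in different components.
2–5 (7): add — endpoints in different components.
3–6 (7): add — endpoints in different components.
2–4 (9): add — endpoints in different components.
The 3rd edge added is 2–5.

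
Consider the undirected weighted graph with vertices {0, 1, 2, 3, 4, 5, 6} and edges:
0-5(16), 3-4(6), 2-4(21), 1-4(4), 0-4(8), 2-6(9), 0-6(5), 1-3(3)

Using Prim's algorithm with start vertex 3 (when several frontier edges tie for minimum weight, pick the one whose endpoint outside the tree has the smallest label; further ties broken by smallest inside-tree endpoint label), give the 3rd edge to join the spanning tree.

Prim, starting at 3.
Step 1: cheapest edge leaving the tree is 1-3 (3); add 1.
Step 2: cheapest edge leaving the tree is 1-4 (4); add 4.
Step 3: cheapest edge leaving the tree is 0-4 (8); add 0.
Step 4: cheapest edge leaving the tree is 0-6 (5); add 6.
Step 5: cheapest edge leaving the tree is 2-6 (9); add 2.
Step 6: cheapest edge leaving the tree is 0-5 (16); add 5.
The 3rd edge added is 0-4.

0-4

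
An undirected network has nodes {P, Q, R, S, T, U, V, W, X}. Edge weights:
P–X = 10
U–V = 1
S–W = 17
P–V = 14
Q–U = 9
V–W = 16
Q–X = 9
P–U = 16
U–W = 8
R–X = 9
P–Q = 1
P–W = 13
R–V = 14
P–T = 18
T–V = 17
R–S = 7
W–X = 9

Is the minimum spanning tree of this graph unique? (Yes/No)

No

Kruskal's algorithm — process edges by increasing weight (ties by edge label):
P–Q (1): add — endpoints in different components.
U–V (1): add — endpoints in different components.
R–S (7): add — endpoints in different components.
U–W (8): add — endpoints in different components.
Q–U (9): add — endpoints in different components.
Q–X (9): add — endpoints in different components.
R–X (9): add — endpoints in different components.
W–X (9): skip — W and X already connected.
P–X (10): skip — P and X already connected.
P–W (13): skip — P and W already connected.
P–V (14): skip — P and V already connected.
R–V (14): skip — V and R already connected.
P–U (16): skip — U and P already connected.
V–W (16): skip — V and W already connected.
S–W (17): skip — W and S already connected.
T–V (17): add — endpoints in different components.
Non-tree edge W–X has weight 9, equal to the heaviest edge on its tree cycle — swapping gives another MST of the same weight. Not unique.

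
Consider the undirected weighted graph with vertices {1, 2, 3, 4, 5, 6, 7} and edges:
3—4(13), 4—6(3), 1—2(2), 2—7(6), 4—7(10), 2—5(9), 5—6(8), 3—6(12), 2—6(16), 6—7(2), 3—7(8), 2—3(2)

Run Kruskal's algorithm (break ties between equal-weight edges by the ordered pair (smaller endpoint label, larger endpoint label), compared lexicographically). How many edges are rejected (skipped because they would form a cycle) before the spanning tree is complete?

Kruskal's algorithm — process edges by increasing weight (ties by edge label):
1—2 (2): add — endpoints in different components.
2—3 (2): add — endpoints in different components.
6—7 (2): add — endpoints in different components.
4—6 (3): add — endpoints in different components.
2—7 (6): add — endpoints in different components.
3—7 (8): skip — 3 and 7 already connected.
5—6 (8): add — endpoints in different components.
Edges rejected before the tree was complete: 1.

1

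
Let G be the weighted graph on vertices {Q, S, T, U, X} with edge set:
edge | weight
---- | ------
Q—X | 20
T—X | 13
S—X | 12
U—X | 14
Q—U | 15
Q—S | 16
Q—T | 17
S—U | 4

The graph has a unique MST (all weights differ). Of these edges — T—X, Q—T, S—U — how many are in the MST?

2

Sort edges by weight, then run Kruskal:
S—U (4): add — endpoints in different components.
S—X (12): add — endpoints in different components.
T—X (13): add — endpoints in different components.
U—X (14): skip — X and U already connected.
Q—U (15): add — endpoints in different components.
MST edge set: {S—U, S—X, T—X, Q—U}.
Of the listed edges, {T—X, S—U} are in the MST → 2.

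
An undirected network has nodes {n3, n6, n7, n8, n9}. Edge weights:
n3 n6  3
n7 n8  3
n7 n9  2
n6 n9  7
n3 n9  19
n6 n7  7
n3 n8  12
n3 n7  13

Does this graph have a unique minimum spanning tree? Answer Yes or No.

No

Sort edges by weight, then run Kruskal:
n7 n9 (2): add — endpoints in different components.
n3 n6 (3): add — endpoints in different components.
n7 n8 (3): add — endpoints in different components.
n6 n7 (7): add — endpoints in different components.
Non-tree edge n6 n9 has weight 7, equal to the heaviest edge on its tree cycle — swapping gives another MST of the same weight. Not unique.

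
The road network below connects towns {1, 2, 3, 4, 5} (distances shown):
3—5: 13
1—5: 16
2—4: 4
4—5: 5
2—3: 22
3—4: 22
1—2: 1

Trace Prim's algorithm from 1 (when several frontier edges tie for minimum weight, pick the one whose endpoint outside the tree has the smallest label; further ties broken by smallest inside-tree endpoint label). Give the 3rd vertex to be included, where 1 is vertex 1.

Prim, starting at 1.
Step 1: cheapest edge leaving the tree is 1—2 (1); add 2.
Step 2: cheapest edge leaving the tree is 2—4 (4); add 4.
Step 3: cheapest edge leaving the tree is 4—5 (5); add 5.
Step 4: cheapest edge leaving the tree is 3—5 (13); add 3.
Vertex order: 1, 2, 4, 5, 3. The 3rd vertex is 4.

4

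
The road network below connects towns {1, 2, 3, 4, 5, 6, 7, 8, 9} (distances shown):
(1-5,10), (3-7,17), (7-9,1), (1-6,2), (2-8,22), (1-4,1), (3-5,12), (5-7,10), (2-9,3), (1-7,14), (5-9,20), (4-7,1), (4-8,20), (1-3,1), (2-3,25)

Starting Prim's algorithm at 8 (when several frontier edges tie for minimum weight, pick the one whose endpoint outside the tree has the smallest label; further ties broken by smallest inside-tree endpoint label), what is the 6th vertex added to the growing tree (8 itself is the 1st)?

9

Grow the tree from 8 using Prim:
Step 1: cheapest edge leaving the tree is 4-8 (20); add 4.
Step 2: cheapest edge leaving the tree is 1-4 (1); add 1.
Step 3: cheapest edge leaving the tree is 1-3 (1); add 3.
Step 4: cheapest edge leaving the tree is 4-7 (1); add 7.
Step 5: cheapest edge leaving the tree is 7-9 (1); add 9.
Step 6: cheapest edge leaving the tree is 1-6 (2); add 6.
Step 7: cheapest edge leaving the tree is 2-9 (3); add 2.
Step 8: cheapest edge leaving the tree is 1-5 (10); add 5.
Vertex order: 8, 4, 1, 3, 7, 9, 6, 2, 5. The 6th vertex is 9.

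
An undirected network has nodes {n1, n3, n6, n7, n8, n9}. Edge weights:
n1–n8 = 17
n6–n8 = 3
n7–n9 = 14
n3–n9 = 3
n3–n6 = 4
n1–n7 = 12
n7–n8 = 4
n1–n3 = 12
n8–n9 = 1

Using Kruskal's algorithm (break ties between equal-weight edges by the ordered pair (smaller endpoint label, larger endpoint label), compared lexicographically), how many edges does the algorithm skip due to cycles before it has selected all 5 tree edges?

1

Kruskal's algorithm — process edges by increasing weight (ties by edge label):
n8–n9 (1): add. Components now {n6} {n7} {n8,n9} {n1} {n3}
n3–n9 (3): add. Components now {n6} {n7} {n3,n8,n9} {n1}
n6–n8 (3): add. Components now {n3,n6,n8,n9} {n7} {n1}
n3–n6 (4): skip — n6 and n3 already connected.
n7–n8 (4): add. Components now {n3,n6,n7,n8,n9} {n1}
n1–n3 (12): add. Components now {n1,n3,n6,n7,n8,n9}
Edges rejected before the tree was complete: 1.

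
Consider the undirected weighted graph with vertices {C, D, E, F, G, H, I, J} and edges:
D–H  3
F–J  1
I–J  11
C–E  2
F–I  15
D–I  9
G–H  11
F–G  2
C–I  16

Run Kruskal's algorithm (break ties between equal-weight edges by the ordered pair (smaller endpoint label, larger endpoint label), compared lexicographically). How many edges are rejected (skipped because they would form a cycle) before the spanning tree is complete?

2

Sort edges by weight, then run Kruskal:
F–J (1): add — endpoints in different components.
C–E (2): add — endpoints in different components.
F–G (2): add — endpoints in different components.
D–H (3): add — endpoints in different components.
D–I (9): add — endpoints in different components.
G–H (11): add — endpoints in different components.
I–J (11): skip — I and J already connected.
F–I (15): skip — F and I already connected.
C–I (16): add — endpoints in different components.
Edges rejected before the tree was complete: 2.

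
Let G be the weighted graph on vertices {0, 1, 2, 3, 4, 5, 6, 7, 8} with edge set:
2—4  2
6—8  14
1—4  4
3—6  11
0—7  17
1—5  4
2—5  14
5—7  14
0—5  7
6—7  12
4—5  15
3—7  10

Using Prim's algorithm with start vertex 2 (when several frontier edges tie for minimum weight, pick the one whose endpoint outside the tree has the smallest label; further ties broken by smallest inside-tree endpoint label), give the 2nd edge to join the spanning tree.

1-4

Prim, starting at 2.
Step 1: frontier [2—4 2, 2—5 14] → take 2—4 (2); add 4.
Step 2: frontier [2—5 14, 1—4 4, 4—5 15] → take 1—4 (4); add 1.
Step 3: frontier [1—5 4, 2—5 14, 4—5 15] → take 1—5 (4); add 5.
Step 4: frontier [0—5 7, 5—7 14] → take 0—5 (7); add 0.
Step 5: frontier [0—7 17, 5—7 14] → take 5—7 (14); add 7.
Step 6: frontier [3—7 10, 6—7 12] → take 3—7 (10); add 3.
Step 7: frontier [3—6 11, 6—7 12] → take 3—6 (11); add 6.
Step 8: frontier [6—8 14] → take 6—8 (14); add 8.
The 2nd edge added is 1—4.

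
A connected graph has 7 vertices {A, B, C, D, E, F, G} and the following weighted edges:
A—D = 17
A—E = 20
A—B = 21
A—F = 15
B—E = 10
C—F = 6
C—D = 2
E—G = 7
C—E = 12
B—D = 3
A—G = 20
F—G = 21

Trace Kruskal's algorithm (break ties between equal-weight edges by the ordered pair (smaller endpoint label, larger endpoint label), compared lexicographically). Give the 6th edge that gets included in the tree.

A-F

Kruskal's algorithm — process edges by increasing weight (ties by edge label):
C—D (2): add. Components now {A} {B} {C,D} {E} {F} {G}
B—D (3): add. Components now {A} {B,C,D} {E} {F} {G}
C—F (6): add. Components now {A} {B,C,D,F} {E} {G}
E—G (7): add. Components now {A} {B,C,D,F} {E,G}
B—E (10): add. Components now {A} {B,C,D,E,F,G}
C—E (12): skip — C and E already connected.
A—F (15): add. Components now {A,B,C,D,E,F,G}
The 6th edge added is A—F.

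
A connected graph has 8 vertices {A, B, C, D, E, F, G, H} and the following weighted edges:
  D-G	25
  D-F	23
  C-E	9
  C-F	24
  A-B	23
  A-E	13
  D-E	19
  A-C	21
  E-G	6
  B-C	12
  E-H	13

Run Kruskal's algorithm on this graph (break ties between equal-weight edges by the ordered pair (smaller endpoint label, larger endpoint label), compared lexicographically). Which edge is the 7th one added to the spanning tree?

Kruskal: consider edges lightest-first.
E-G (6): add — endpoints in different components.
C-E (9): add — endpoints in different components.
B-C (12): add — endpoints in different components.
A-E (13): add — endpoints in different components.
E-H (13): add — endpoints in different components.
D-E (19): add — endpoints in different components.
A-C (21): skip — A and C already connected.
A-B (23): skip — A and B already connected.
D-F (23): add — endpoints in different components.
The 7th edge added is D-F.

D-F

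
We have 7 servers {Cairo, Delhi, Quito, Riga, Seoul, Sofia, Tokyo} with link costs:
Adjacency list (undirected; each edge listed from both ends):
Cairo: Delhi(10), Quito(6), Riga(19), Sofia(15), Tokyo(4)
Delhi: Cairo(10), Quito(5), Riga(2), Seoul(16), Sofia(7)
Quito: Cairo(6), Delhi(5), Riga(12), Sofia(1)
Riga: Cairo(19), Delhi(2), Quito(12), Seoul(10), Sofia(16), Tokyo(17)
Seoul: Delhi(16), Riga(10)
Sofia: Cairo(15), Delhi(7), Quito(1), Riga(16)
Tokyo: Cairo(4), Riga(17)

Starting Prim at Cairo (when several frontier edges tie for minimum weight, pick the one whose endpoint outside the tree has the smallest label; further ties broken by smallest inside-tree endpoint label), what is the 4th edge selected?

Delhi-Quito

Prim's algorithm from Cairo:
Step 1: cheapest edge leaving the tree is Cairo—Tokyo (4); add Tokyo.
Step 2: cheapest edge leaving the tree is Cairo—Quito (6); add Quito.
Step 3: cheapest edge leaving the tree is Quito—Sofia (1); add Sofia.
Step 4: cheapest edge leaving the tree is Delhi—Quito (5); add Delhi.
Step 5: cheapest edge leaving the tree is Delhi—Riga (2); add Riga.
Step 6: cheapest edge leaving the tree is Riga—Seoul (10); add Seoul.
The 4th edge added is Delhi—Quito.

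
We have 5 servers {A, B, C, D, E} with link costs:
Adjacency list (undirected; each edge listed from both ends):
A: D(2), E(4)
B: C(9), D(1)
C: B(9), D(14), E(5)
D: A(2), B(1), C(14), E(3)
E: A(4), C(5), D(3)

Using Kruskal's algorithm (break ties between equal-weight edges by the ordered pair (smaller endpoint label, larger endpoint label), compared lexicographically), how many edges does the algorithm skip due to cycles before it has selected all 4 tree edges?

1

Sort edges by weight, then run Kruskal:
B D (1): add. Components now {A} {B,D} {C} {E}
A D (2): add. Components now {A,B,D} {C} {E}
D E (3): add. Components now {A,B,D,E} {C}
A E (4): skip — A and E already connected.
C E (5): add. Components now {A,B,C,D,E}
Edges rejected before the tree was complete: 1.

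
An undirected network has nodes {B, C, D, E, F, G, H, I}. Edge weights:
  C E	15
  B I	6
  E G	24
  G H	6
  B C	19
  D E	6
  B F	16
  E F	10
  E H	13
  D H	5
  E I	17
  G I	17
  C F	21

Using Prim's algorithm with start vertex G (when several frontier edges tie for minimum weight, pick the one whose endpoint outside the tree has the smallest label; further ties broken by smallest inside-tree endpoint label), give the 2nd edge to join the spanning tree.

Prim's algorithm from G:
Step 1: cheapest edge leaving the tree is G H (6); add H.
Step 2: cheapest edge leaving the tree is D H (5); add D.
Step 3: cheapest edge leaving the tree is D E (6); add E.
Step 4: cheapest edge leaving the tree is E F (10); add F.
Step 5: cheapest edge leaving the tree is C E (15); add C.
Step 6: cheapest edge leaving the tree is B F (16); add B.
Step 7: cheapest edge leaving the tree is B I (6); add I.
The 2nd edge added is D H.

D-H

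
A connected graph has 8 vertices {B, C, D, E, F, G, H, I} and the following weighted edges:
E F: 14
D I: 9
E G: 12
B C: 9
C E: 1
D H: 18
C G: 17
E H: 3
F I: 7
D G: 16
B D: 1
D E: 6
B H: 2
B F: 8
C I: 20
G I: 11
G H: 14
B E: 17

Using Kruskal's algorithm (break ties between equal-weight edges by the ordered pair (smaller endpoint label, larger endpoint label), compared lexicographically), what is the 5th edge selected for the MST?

F-I

Kruskal: consider edges lightest-first.
B D (1): add — endpoints in different components.
C E (1): add — endpoints in different components.
B H (2): add — endpoints in different components.
E H (3): add — endpoints in different components.
D E (6): skip — D and E already connected.
F I (7): add — endpoints in different components.
B F (8): add — endpoints in different components.
B C (9): skip — B and C already connected.
D I (9): skip — D and I already connected.
G I (11): add — endpoints in different components.
The 5th edge added is F I.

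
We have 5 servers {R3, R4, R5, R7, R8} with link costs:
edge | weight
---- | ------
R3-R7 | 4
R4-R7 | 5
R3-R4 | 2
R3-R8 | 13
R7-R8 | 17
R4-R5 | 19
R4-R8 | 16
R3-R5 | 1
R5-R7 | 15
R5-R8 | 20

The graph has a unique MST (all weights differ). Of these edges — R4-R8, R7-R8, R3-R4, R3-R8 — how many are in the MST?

2

Kruskal's algorithm — process edges by increasing weight (ties by edge label):
R3-R5 (1): add. Components now {R8} {R3,R5} {R4} {R7}
R3-R4 (2): add. Components now {R8} {R3,R4,R5} {R7}
R3-R7 (4): add. Components now {R8} {R3,R4,R5,R7}
R4-R7 (5): skip — R4 and R7 already connected.
R3-R8 (13): add. Components now {R3,R4,R5,R7,R8}
MST edge set: {R3-R5, R3-R4, R3-R7, R3-R8}.
Of the listed edges, {R3-R4, R3-R8} are in the MST → 2.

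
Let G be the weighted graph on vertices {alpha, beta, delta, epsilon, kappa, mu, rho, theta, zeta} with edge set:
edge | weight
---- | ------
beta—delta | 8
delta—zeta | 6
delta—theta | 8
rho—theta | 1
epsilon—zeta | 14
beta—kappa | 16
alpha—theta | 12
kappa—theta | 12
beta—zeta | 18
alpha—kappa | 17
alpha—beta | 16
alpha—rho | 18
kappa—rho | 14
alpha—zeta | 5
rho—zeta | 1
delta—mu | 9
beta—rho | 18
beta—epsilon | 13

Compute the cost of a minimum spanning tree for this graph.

55

Sort edges by weight, then run Kruskal:
rho—theta (1): add — endpoints in different components.
rho—zeta (1): add — endpoints in different components.
alpha—zeta (5): add — endpoints in different components.
delta—zeta (6): add — endpoints in different components.
beta—delta (8): add — endpoints in different components.
delta—theta (8): skip — delta and theta already connected.
delta—mu (9): add — endpoints in different components.
alpha—theta (12): skip — theta and alpha already connected.
kappa—theta (12): add — endpoints in different components.
beta—epsilon (13): add — endpoints in different components.
MST edges: rho—theta, rho—zeta, alpha—zeta, delta—zeta, beta—delta, delta—mu, kappa—theta, beta—epsilon; total weight 1+1+5+6+8+9+12+13 = 55.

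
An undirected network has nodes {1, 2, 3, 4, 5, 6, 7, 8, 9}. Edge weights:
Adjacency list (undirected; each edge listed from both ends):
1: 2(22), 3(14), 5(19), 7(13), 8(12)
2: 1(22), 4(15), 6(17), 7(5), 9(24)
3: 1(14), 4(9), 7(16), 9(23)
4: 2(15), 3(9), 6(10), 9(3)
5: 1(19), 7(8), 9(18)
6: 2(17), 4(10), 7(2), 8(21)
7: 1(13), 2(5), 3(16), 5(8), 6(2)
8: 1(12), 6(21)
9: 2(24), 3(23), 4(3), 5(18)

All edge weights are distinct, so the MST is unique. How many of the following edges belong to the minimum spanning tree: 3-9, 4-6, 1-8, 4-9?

3

Kruskal's algorithm — process edges by increasing weight (ties by edge label):
6-7 (2): add — endpoints in different components.
4-9 (3): add — endpoints in different components.
2-7 (5): add — endpoints in different components.
5-7 (8): add — endpoints in different components.
3-4 (9): add — endpoints in different components.
4-6 (10): add — endpoints in different components.
1-8 (12): add — endpoints in different components.
1-7 (13): add — endpoints in different components.
MST edge set: {6-7, 4-9, 2-7, 5-7, 3-4, 4-6, 1-8, 1-7}.
Of the listed edges, {4-6, 1-8, 4-9} are in the MST → 3.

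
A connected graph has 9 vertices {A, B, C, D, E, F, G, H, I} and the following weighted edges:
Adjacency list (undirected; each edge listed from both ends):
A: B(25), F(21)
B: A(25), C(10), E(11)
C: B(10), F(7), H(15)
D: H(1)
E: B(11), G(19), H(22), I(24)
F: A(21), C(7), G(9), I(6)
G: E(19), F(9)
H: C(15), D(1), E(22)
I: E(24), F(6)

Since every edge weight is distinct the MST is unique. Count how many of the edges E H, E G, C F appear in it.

Kruskal's algorithm — process edges by increasing weight (ties by edge label):
D H (1): add — endpoints in different components.
F I (6): add — endpoints in different components.
C F (7): add — endpoints in different components.
F G (9): add — endpoints in different components.
B C (10): add — endpoints in different components.
B E (11): add — endpoints in different components.
C H (15): add — endpoints in different components.
E G (19): skip — E and G already connected.
A F (21): add — endpoints in different components.
MST edge set: {D H, F I, C F, F G, B C, B E, C H, A F}.
Of the listed edges, {C F} are in the MST → 1.

1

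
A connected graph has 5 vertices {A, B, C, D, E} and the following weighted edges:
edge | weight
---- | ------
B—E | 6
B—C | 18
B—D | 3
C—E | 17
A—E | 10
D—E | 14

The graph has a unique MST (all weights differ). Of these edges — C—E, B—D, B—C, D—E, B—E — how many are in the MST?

Kruskal: consider edges lightest-first.
B—D (3): add. Components now {A} {B,D} {C} {E}
B—E (6): add. Components now {A} {B,D,E} {C}
A—E (10): add. Components now {A,B,D,E} {C}
D—E (14): skip — D and E already connected.
C—E (17): add. Components now {A,B,C,D,E}
MST edge set: {B—D, B—E, A—E, C—E}.
Of the listed edges, {C—E, B—D, B—E} are in the MST → 3.

3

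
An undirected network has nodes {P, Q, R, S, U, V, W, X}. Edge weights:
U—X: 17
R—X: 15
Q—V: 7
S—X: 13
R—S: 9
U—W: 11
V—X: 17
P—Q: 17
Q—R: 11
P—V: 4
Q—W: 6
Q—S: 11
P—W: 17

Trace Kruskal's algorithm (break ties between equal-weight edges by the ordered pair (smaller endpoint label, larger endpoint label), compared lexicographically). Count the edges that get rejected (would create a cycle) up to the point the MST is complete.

1

Kruskal's algorithm — process edges by increasing weight (ties by edge label):
P—V (4): add — endpoints in different components.
Q—W (6): add — endpoints in different components.
Q—V (7): add — endpoints in different components.
R—S (9): add — endpoints in different components.
Q—R (11): add — endpoints in different components.
Q—S (11): skip — Q and S already connected.
U—W (11): add — endpoints in different components.
S—X (13): add — endpoints in different components.
Edges rejected before the tree was complete: 1.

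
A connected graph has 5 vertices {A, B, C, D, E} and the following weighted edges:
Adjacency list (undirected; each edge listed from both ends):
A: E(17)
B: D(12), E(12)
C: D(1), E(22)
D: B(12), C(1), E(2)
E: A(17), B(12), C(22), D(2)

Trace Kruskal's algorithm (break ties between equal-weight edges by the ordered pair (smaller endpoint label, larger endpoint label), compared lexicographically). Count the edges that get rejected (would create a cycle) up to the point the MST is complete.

1

Sort edges by weight, then run Kruskal:
C-D (1): add — endpoints in different components.
D-E (2): add — endpoints in different components.
B-D (12): add — endpoints in different components.
B-E (12): skip — B and E already connected.
A-E (17): add — endpoints in different components.
Edges rejected before the tree was complete: 1.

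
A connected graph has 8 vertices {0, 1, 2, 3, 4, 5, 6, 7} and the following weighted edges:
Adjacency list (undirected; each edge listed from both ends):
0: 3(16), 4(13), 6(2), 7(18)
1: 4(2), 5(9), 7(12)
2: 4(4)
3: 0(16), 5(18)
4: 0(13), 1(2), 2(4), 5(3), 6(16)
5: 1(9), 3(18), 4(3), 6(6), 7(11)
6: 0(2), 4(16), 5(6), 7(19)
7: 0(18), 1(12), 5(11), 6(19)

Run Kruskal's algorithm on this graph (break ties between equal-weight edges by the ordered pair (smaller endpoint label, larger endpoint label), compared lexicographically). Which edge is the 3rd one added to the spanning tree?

4-5

Sort edges by weight, then run Kruskal:
0–6 (2): add — endpoints in different components.
1–4 (2): add — endpoints in different components.
4–5 (3): add — endpoints in different components.
2–4 (4): add — endpoints in different components.
5–6 (6): add — endpoints in different components.
1–5 (9): skip — 1 and 5 already connected.
5–7 (11): add — endpoints in different components.
1–7 (12): skip — 1 and 7 already connected.
0–4 (13): skip — 0 and 4 already connected.
0–3 (16): add — endpoints in different components.
The 3rd edge added is 4–5.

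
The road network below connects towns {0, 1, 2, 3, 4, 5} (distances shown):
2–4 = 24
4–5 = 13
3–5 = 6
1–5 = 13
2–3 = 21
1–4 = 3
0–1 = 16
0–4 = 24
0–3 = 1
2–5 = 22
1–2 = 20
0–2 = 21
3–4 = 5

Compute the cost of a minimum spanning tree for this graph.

Prim's algorithm from 2:
Step 1: frontier [1–2 20, 0–2 21, 2–3 21, 2–5 22, 2–4 24] → take 1–2 (20); add 1.
Step 2: frontier [1–4 3, 1–5 13, 0–1 16, 0–2 21, 2–3 21, 2–5 22, 2–4 24] → take 1–4 (3); add 4.
Step 3: frontier [1–5 13, 0–1 16, 0–2 21, 2–3 21, 2–5 22, 3–4 5, 4–5 13, 0–4 24] → take 3–4 (5); add 3.
Step 4: frontier [1–5 13, 0–1 16, 0–2 21, 2–5 22, 0–3 1, 3–5 6, 4–5 13, 0–4 24] → take 0–3 (1); add 0.
Step 5: frontier [1–5 13, 2–5 22, 3–5 6, 4–5 13] → take 3–5 (6); add 5.
MST edges: 1–2, 1–4, 3–4, 0–3, 3–5; total weight 20+3+5+1+6 = 35.

35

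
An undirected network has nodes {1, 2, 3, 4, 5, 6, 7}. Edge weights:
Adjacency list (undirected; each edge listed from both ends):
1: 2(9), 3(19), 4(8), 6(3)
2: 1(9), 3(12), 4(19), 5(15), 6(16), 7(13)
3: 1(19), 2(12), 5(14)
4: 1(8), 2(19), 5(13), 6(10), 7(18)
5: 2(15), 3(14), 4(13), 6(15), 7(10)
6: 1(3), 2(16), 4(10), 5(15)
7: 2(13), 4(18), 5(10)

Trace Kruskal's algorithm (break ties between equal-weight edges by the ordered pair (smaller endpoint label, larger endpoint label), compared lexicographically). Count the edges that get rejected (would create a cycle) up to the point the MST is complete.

Kruskal's algorithm — process edges by increasing weight (ties by edge label):
1—6 (3): add — endpoints in different components.
1—4 (8): add — endpoints in different components.
1—2 (9): add — endpoints in different components.
4—6 (10): skip — 4 and 6 already connected.
5—7 (10): add — endpoints in different components.
2—3 (12): add — endpoints in different components.
2—7 (13): add — endpoints in different components.
Edges rejected before the tree was complete: 1.

1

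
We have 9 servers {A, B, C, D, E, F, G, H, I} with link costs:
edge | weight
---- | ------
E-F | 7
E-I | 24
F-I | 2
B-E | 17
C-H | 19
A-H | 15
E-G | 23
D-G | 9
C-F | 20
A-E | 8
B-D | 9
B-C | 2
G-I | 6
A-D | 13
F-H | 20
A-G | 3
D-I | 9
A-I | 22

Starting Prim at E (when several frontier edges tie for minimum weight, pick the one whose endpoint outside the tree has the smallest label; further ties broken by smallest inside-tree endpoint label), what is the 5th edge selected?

D-G

Prim's algorithm from E:
Step 1: cheapest edge leaving the tree is E-F (7); add F.
Step 2: cheapest edge leaving the tree is F-I (2); add I.
Step 3: cheapest edge leaving the tree is G-I (6); add G.
Step 4: cheapest edge leaving the tree is A-G (3); add A.
Step 5: cheapest edge leaving the tree is D-G (9); add D.
Step 6: cheapest edge leaving the tree is B-D (9); add B.
Step 7: cheapest edge leaving the tree is B-C (2); add C.
Step 8: cheapest edge leaving the tree is A-H (15); add H.
The 5th edge added is D-G.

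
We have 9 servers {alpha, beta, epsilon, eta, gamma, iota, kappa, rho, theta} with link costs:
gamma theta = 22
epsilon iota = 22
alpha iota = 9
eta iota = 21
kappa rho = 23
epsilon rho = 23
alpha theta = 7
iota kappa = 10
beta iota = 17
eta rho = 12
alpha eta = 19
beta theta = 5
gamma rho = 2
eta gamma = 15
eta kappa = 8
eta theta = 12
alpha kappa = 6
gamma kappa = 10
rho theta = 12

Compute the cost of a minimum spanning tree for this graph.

69

Kruskal: consider edges lightest-first.
gamma rho (2): add — endpoints in different components.
beta theta (5): add — endpoints in different components.
alpha kappa (6): add — endpoints in different components.
alpha theta (7): add — endpoints in different components.
eta kappa (8): add — endpoints in different components.
alpha iota (9): add — endpoints in different components.
gamma kappa (10): add — endpoints in different components.
iota kappa (10): skip — kappa and iota already connected.
eta rho (12): skip — eta and rho already connected.
eta theta (12): skip — eta and theta already connected.
rho theta (12): skip — rho and theta already connected.
eta gamma (15): skip — gamma and eta already connected.
beta iota (17): skip — iota and beta already connected.
alpha eta (19): skip — eta and alpha already connected.
eta iota (21): skip — eta and iota already connected.
epsilon iota (22): add — endpoints in different components.
MST edges: gamma rho, beta theta, alpha kappa, alpha theta, eta kappa, alpha iota, gamma kappa, epsilon iota; total weight 2+5+6+7+8+9+10+22 = 69.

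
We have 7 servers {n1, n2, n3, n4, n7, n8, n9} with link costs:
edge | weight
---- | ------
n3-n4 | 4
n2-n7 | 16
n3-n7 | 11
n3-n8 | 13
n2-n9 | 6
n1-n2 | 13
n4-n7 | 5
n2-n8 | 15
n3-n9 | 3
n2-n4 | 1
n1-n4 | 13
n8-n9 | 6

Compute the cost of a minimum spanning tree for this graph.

32

Sort edges by weight, then run Kruskal:
n2-n4 (1): add — endpoints in different components.
n3-n9 (3): add — endpoints in different components.
n3-n4 (4): add — endpoints in different components.
n4-n7 (5): add — endpoints in different components.
n2-n9 (6): skip — n9 and n2 already connected.
n8-n9 (6): add — endpoints in different components.
n3-n7 (11): skip — n7 and n3 already connected.
n1-n2 (13): add — endpoints in different components.
MST edges: n2-n4, n3-n9, n3-n4, n4-n7, n8-n9, n1-n2; total weight 1+3+4+5+6+13 = 32.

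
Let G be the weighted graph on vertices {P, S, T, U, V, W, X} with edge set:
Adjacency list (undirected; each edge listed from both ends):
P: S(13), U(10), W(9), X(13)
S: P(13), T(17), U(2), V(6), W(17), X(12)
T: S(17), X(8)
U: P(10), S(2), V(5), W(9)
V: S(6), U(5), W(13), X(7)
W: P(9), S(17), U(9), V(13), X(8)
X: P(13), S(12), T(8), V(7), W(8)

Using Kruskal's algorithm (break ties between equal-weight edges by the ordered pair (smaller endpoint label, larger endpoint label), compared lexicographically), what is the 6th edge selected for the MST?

Kruskal's algorithm — process edges by increasing weight (ties by edge label):
S-U (2): add — endpoints in different components.
U-V (5): add — endpoints in different components.
S-V (6): skip — S and V already connected.
V-X (7): add — endpoints in different components.
T-X (8): add — endpoints in different components.
W-X (8): add — endpoints in different components.
P-W (9): add — endpoints in different components.
The 6th edge added is P-W.

P-W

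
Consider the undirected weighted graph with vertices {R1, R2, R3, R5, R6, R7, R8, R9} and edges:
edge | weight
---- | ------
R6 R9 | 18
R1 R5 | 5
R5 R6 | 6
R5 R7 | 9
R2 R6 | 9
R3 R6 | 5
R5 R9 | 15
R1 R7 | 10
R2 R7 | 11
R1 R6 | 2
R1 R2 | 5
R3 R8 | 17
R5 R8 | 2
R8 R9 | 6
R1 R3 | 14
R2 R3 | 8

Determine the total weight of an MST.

Kruskal: consider edges lightest-first.
R1 R6 (2): add — endpoints in different components.
R5 R8 (2): add — endpoints in different components.
R1 R2 (5): add — endpoints in different components.
R1 R5 (5): add — endpoints in different components.
R3 R6 (5): add — endpoints in different components.
R5 R6 (6): skip — R6 and R5 already connected.
R8 R9 (6): add — endpoints in different components.
R2 R3 (8): skip — R2 and R3 already connected.
R2 R6 (9): skip — R2 and R6 already connected.
R5 R7 (9): add — endpoints in different components.
MST edges: R1 R6, R5 R8, R1 R2, R1 R5, R3 R6, R8 R9, R5 R7; total weight 2+2+5+5+5+6+9 = 34.

34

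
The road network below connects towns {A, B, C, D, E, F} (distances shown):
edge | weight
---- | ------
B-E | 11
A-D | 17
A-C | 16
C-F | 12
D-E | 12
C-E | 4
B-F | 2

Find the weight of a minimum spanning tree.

45

Kruskal: consider edges lightest-first.
B-F (2): add — endpoints in different components.
C-E (4): add — endpoints in different components.
B-E (11): add — endpoints in different components.
C-F (12): skip — C and F already connected.
D-E (12): add — endpoints in different components.
A-C (16): add — endpoints in different components.
MST edges: B-F, C-E, B-E, D-E, A-C; total weight 2+4+11+12+16 = 45.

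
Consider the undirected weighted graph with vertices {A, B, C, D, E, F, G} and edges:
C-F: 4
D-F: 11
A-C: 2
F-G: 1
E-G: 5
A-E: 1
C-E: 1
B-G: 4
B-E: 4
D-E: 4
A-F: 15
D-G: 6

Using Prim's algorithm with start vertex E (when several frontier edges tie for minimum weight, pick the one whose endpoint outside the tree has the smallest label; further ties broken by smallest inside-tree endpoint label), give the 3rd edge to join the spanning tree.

B-E

Prim, starting at E.
Step 1: frontier [A-E 1, C-E 1, B-E 4, D-E 4, E-G 5] → take A-E (1); add A.
Step 2: frontier [A-C 2, A-F 15, C-E 1, B-E 4, D-E 4, E-G 5] → take C-E (1); add C.
Step 3: frontier [A-F 15, C-F 4, B-E 4, D-E 4, E-G 5] → take B-E (4); add B.
Step 4: frontier [A-F 15, B-G 4, C-F 4, D-E 4, E-G 5] → take D-E (4); add D.
Step 5: frontier [A-F 15, B-G 4, C-F 4, D-G 6, D-F 11, E-G 5] → take C-F (4); add F.
Step 6: frontier [B-G 4, D-G 6, E-G 5, F-G 1] → take F-G (1); add G.
The 3rd edge added is B-E.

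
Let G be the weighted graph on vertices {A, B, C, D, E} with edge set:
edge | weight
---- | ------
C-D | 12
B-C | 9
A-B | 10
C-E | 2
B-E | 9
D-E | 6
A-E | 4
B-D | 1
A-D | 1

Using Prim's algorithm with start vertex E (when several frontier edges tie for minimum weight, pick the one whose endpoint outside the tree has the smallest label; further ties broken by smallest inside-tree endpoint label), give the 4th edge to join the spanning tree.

B-D

Grow the tree from E using Prim:
Step 1: frontier [C-E 2, A-E 4, D-E 6, B-E 9] → take C-E (2); add C.
Step 2: frontier [B-C 9, C-D 12, A-E 4, D-E 6, B-E 9] → take A-E (4); add A.
Step 3: frontier [A-D 1, A-B 10, B-C 9, C-D 12, D-E 6, B-E 9] → take A-D (1); add D.
Step 4: frontier [A-B 10, B-C 9, B-D 1, B-E 9] → take B-D (1); add B.
The 4th edge added is B-D.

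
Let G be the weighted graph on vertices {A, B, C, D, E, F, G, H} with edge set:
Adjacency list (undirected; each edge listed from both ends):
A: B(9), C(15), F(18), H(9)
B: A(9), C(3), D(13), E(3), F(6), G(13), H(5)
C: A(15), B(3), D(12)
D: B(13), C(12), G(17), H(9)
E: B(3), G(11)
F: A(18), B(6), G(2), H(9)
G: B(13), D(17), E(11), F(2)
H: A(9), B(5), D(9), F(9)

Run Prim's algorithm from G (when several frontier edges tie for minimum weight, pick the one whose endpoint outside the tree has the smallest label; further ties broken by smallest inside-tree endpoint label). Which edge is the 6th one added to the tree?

Prim, starting at G.
Step 1: cheapest edge leaving the tree is F G (2); add F.
Step 2: cheapest edge leaving the tree is B F (6); add B.
Step 3: cheapest edge leaving the tree is B C (3); add C.
Step 4: cheapest edge leaving the tree is B E (3); add E.
Step 5: cheapest edge leaving the tree is B H (5); add H.
Step 6: cheapest edge leaving the tree is A B (9); add A.
Step 7: cheapest edge leaving the tree is D H (9); add D.
The 6th edge added is A B.

A-B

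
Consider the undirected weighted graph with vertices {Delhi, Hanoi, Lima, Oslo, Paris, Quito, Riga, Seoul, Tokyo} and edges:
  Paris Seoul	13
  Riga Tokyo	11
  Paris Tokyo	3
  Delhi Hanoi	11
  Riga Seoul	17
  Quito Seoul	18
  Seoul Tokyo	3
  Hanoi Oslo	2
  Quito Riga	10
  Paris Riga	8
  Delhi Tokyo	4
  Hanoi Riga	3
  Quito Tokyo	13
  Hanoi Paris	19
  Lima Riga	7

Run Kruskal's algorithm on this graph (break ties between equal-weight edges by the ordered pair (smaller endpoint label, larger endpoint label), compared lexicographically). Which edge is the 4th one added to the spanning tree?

Seoul-Tokyo

Kruskal's algorithm — process edges by increasing weight (ties by edge label):
Hanoi Oslo (2): add — endpoints in different components.
Hanoi Riga (3): add — endpoints in different components.
Paris Tokyo (3): add — endpoints in different components.
Seoul Tokyo (3): add — endpoints in different components.
Delhi Tokyo (4): add — endpoints in different components.
Lima Riga (7): add — endpoints in different components.
Paris Riga (8): add — endpoints in different components.
Quito Riga (10): add — endpoints in different components.
The 4th edge added is Seoul Tokyo.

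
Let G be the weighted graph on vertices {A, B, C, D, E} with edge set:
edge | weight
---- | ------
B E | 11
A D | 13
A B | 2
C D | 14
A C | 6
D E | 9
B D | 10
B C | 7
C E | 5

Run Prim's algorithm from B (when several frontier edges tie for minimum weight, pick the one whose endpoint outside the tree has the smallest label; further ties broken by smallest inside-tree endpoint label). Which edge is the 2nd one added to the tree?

A-C

Prim's algorithm from B:
Step 1: frontier [A B 2, B C 7, B D 10, B E 11] → take A B (2); add A.
Step 2: frontier [A C 6, A D 13, B C 7, B D 10, B E 11] → take A C (6); add C.
Step 3: frontier [A D 13, B D 10, B E 11, C E 5, C D 14] → take C E (5); add E.
Step 4: frontier [A D 13, B D 10, C D 14, D E 9] → take D E (9); add D.
The 2nd edge added is A C.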